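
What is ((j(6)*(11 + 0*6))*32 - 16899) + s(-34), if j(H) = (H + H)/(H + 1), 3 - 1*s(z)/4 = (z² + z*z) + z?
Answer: -177769/7 ≈ -25396.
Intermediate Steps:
s(z) = 12 - 8*z² - 4*z (s(z) = 12 - 4*((z² + z*z) + z) = 12 - 4*((z² + z²) + z) = 12 - 4*(2*z² + z) = 12 - 4*(z + 2*z²) = 12 + (-8*z² - 4*z) = 12 - 8*z² - 4*z)
j(H) = 2*H/(1 + H) (j(H) = (2*H)/(1 + H) = 2*H/(1 + H))
((j(6)*(11 + 0*6))*32 - 16899) + s(-34) = (((2*6/(1 + 6))*(11 + 0*6))*32 - 16899) + (12 - 8*(-34)² - 4*(-34)) = (((2*6/7)*(11 + 0))*32 - 16899) + (12 - 8*1156 + 136) = (((2*6*(⅐))*11)*32 - 16899) + (12 - 9248 + 136) = (((12/7)*11)*32 - 16899) - 9100 = ((132/7)*32 - 16899) - 9100 = (4224/7 - 16899) - 9100 = -114069/7 - 9100 = -177769/7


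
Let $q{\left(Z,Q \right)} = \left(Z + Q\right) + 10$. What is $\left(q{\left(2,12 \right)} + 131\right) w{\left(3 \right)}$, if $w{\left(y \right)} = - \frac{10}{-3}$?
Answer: $\frac{1550}{3} \approx 516.67$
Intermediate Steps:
$w{\left(y \right)} = \frac{10}{3}$ ($w{\left(y \right)} = \left(-10\right) \left(- \frac{1}{3}\right) = \frac{10}{3}$)
$q{\left(Z,Q \right)} = 10 + Q + Z$ ($q{\left(Z,Q \right)} = \left(Q + Z\right) + 10 = 10 + Q + Z$)
$\left(q{\left(2,12 \right)} + 131\right) w{\left(3 \right)} = \left(\left(10 + 12 + 2\right) + 131\right) \frac{10}{3} = \left(24 + 131\right) \frac{10}{3} = 155 \cdot \frac{10}{3} = \frac{1550}{3}$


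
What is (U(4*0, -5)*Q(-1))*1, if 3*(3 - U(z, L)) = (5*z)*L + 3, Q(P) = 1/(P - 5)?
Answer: -1/3 ≈ -0.33333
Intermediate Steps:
Q(P) = 1/(-5 + P)
U(z, L) = 2 - 5*L*z/3 (U(z, L) = 3 - ((5*z)*L + 3)/3 = 3 - (5*L*z + 3)/3 = 3 - (3 + 5*L*z)/3 = 3 + (-1 - 5*L*z/3) = 2 - 5*L*z/3)
(U(4*0, -5)*Q(-1))*1 = ((2 - 5/3*(-5)*4*0)/(-5 - 1))*1 = ((2 - 5/3*(-5)*0)/(-6))*1 = ((2 + 0)*(-1/6))*1 = (2*(-1/6))*1 = -1/3*1 = -1/3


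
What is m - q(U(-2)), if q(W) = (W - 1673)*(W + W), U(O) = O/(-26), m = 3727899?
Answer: 630058427/169 ≈ 3.7282e+6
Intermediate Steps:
U(O) = -O/26 (U(O) = O*(-1/26) = -O/26)
q(W) = 2*W*(-1673 + W) (q(W) = (-1673 + W)*(2*W) = 2*W*(-1673 + W))
m - q(U(-2)) = 3727899 - 2*(-1/26*(-2))*(-1673 - 1/26*(-2)) = 3727899 - 2*(-1673 + 1/13)/13 = 3727899 - 2*(-21748)/(13*13) = 3727899 - 1*(-43496/169) = 3727899 + 43496/169 = 630058427/169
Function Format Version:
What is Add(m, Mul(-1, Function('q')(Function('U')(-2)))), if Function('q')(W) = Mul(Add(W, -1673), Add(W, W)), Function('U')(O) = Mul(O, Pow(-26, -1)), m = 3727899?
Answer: Rational(630058427, 169) ≈ 3.7282e+6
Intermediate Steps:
Function('U')(O) = Mul(Rational(-1, 26), O) (Function('U')(O) = Mul(O, Rational(-1, 26)) = Mul(Rational(-1, 26), O))
Function('q')(W) = Mul(2, W, Add(-1673, W)) (Function('q')(W) = Mul(Add(-1673, W), Mul(2, W)) = Mul(2, W, Add(-1673, W)))
Add(m, Mul(-1, Function('q')(Function('U')(-2)))) = Add(3727899, Mul(-1, Mul(2, Mul(Rational(-1, 26), -2), Add(-1673, Mul(Rational(-1, 26), -2))))) = Add(3727899, Mul(-1, Mul(2, Rational(1, 13), Add(-1673, Rational(1, 13))))) = Add(3727899, Mul(-1, Mul(2, Rational(1, 13), Rational(-21748, 13)))) = Add(3727899, Mul(-1, Rational(-43496, 169))) = Add(3727899, Rational(43496, 169)) = Rational(630058427, 169)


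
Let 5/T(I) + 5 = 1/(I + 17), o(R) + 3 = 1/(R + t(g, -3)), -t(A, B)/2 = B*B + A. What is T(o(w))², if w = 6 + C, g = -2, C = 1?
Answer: 235225/228484 ≈ 1.0295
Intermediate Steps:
t(A, B) = -2*A - 2*B² (t(A, B) = -2*(B*B + A) = -2*(B² + A) = -2*(A + B²) = -2*A - 2*B²)
w = 7 (w = 6 + 1 = 7)
o(R) = -3 + 1/(-14 + R) (o(R) = -3 + 1/(R + (-2*(-2) - 2*(-3)²)) = -3 + 1/(R + (4 - 2*9)) = -3 + 1/(R + (4 - 18)) = -3 + 1/(R - 14) = -3 + 1/(-14 + R))
T(I) = 5/(-5 + 1/(17 + I)) (T(I) = 5/(-5 + 1/(I + 17)) = 5/(-5 + 1/(17 + I)))
T(o(w))² = (5*(-17 - (43 - 3*7)/(-14 + 7))/(84 + 5*((43 - 3*7)/(-14 + 7))))² = (5*(-17 - (43 - 21)/(-7))/(84 + 5*((43 - 21)/(-7))))² = (5*(-17 - (-1)*22/7)/(84 + 5*(-⅐*22)))² = (5*(-17 - 1*(-22/7))/(84 + 5*(-22/7)))² = (5*(-17 + 22/7)/(84 - 110/7))² = (5*(-97/7)/(478/7))² = (5*(7/478)*(-97/7))² = (-485/478)² = 235225/228484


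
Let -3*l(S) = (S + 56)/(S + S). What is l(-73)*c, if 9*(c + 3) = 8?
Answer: 323/3942 ≈ 0.081938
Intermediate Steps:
c = -19/9 (c = -3 + (1/9)*8 = -3 + 8/9 = -19/9 ≈ -2.1111)
l(S) = -(56 + S)/(6*S) (l(S) = -(S + 56)/(3*(S + S)) = -(56 + S)/(3*(2*S)) = -(56 + S)*1/(2*S)/3 = -(56 + S)/(6*S))
l(-73)*c = ((1/6)*(-56 - 1*(-73))/(-73))*(-19/9) = ((1/6)*(-1/73)*(-56 + 73))*(-19/9) = ((1/6)*(-1/73)*17)*(-19/9) = -17/438*(-19/9) = 323/3942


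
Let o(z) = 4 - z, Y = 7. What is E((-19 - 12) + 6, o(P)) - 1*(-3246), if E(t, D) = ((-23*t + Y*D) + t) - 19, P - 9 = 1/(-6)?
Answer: 22459/6 ≈ 3743.2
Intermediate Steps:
P = 53/6 (P = 9 + 1/(-6) = 9 + 1*(-⅙) = 9 - ⅙ = 53/6 ≈ 8.8333)
E(t, D) = -19 - 22*t + 7*D (E(t, D) = ((-23*t + 7*D) + t) - 19 = (-22*t + 7*D) - 19 = -19 - 22*t + 7*D)
E((-19 - 12) + 6, o(P)) - 1*(-3246) = (-19 - 22*((-19 - 12) + 6) + 7*(4 - 1*53/6)) - 1*(-3246) = (-19 - 22*(-31 + 6) + 7*(4 - 53/6)) + 3246 = (-19 - 22*(-25) + 7*(-29/6)) + 3246 = (-19 + 550 - 203/6) + 3246 = 2983/6 + 3246 = 22459/6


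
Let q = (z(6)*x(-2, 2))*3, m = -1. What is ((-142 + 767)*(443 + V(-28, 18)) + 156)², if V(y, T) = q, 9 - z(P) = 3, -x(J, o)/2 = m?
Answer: 89718819961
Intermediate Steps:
x(J, o) = 2 (x(J, o) = -2*(-1) = 2)
z(P) = 6 (z(P) = 9 - 1*3 = 9 - 3 = 6)
q = 36 (q = (6*2)*3 = 12*3 = 36)
V(y, T) = 36
((-142 + 767)*(443 + V(-28, 18)) + 156)² = ((-142 + 767)*(443 + 36) + 156)² = (625*479 + 156)² = (299375 + 156)² = 299531² = 89718819961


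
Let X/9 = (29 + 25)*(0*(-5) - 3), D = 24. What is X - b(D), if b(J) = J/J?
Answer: -1459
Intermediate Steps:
X = -1458 (X = 9*((29 + 25)*(0*(-5) - 3)) = 9*(54*(0 - 3)) = 9*(54*(-3)) = 9*(-162) = -1458)
b(J) = 1
X - b(D) = -1458 - 1*1 = -1458 - 1 = -1459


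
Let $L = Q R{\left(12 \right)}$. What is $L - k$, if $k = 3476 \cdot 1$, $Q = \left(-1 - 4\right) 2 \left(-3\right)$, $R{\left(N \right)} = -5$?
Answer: $-3626$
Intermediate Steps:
$Q = 30$ ($Q = \left(-5\right) 2 \left(-3\right) = \left(-10\right) \left(-3\right) = 30$)
$k = 3476$
$L = -150$ ($L = 30 \left(-5\right) = -150$)
$L - k = -150 - 3476 = -3626$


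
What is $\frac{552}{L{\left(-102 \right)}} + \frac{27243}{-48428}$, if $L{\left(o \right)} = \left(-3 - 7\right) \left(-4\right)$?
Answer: $\frac{3205317}{242140} \approx 13.237$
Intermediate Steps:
$L{\left(o \right)} = 40$ ($L{\left(o \right)} = \left(-10\right) \left(-4\right) = 40$)
$\frac{552}{L{\left(-102 \right)}} + \frac{27243}{-48428} = \frac{552}{40} + \frac{27243}{-48428} = 552 \cdot \frac{1}{40} + 27243 \left(- \frac{1}{48428}\right) = \frac{69}{5} - \frac{27243}{48428} = \frac{3205317}{242140}$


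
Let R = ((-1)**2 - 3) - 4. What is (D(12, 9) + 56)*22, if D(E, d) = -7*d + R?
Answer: -286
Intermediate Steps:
R = -6 (R = (1 - 3) - 4 = -2 - 4 = -6)
D(E, d) = -6 - 7*d (D(E, d) = -7*d - 6 = -6 - 7*d)
(D(12, 9) + 56)*22 = ((-6 - 7*9) + 56)*22 = ((-6 - 63) + 56)*22 = (-69 + 56)*22 = -13*22 = -286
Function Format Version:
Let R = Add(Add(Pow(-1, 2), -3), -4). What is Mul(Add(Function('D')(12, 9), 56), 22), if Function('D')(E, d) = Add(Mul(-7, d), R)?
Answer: -286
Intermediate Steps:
R = -6 (R = Add(Add(1, -3), -4) = Add(-2, -4) = -6)
Function('D')(E, d) = Add(-6, Mul(-7, d)) (Function('D')(E, d) = Add(Mul(-7, d), -6) = Add(-6, Mul(-7, d)))
Mul(Add(Function('D')(12, 9), 56), 22) = Mul(Add(Add(-6, Mul(-7, 9)), 56), 22) = Mul(Add(Add(-6, -63), 56), 22) = Mul(Add(-69, 56), 22) = Mul(-13, 22) = -286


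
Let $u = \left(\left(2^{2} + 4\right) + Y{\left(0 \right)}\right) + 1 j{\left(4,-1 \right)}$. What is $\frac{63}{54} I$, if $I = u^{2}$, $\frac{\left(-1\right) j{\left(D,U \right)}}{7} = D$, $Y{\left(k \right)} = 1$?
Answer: $\frac{2527}{6} \approx 421.17$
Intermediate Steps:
$j{\left(D,U \right)} = - 7 D$
$u = -19$ ($u = \left(\left(2^{2} + 4\right) + 1\right) + 1 \left(\left(-7\right) 4\right) = \left(\left(4 + 4\right) + 1\right) + 1 \left(-28\right) = \left(8 + 1\right) - 28 = 9 - 28 = -19$)
$I = 361$ ($I = \left(-19\right)^{2} = 361$)
$\frac{63}{54} I = \frac{63}{54} \cdot 361 = 63 \cdot \frac{1}{54} \cdot 361 = \frac{7}{6} \cdot 361 = \frac{2527}{6}$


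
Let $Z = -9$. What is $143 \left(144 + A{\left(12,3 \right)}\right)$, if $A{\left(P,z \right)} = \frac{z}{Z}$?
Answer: $\frac{61633}{3} \approx 20544.0$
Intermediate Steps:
$A{\left(P,z \right)} = - \frac{z}{9}$ ($A{\left(P,z \right)} = \frac{z}{-9} = z \left(- \frac{1}{9}\right) = - \frac{z}{9}$)
$143 \left(144 + A{\left(12,3 \right)}\right) = 143 \left(144 - \frac{1}{3}\right) = 143 \cdot \frac{431}{3} = \frac{61633}{3}$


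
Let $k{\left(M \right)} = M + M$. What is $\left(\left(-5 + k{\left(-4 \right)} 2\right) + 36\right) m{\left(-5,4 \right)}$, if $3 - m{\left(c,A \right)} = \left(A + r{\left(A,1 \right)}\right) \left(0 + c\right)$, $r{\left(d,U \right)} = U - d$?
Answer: $120$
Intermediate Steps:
$k{\left(M \right)} = 2 M$
$m{\left(c,A \right)} = 3 - c$ ($m{\left(c,A \right)} = 3 - \left(A - \left(-1 + A\right)\right) \left(0 + c\right) = 3 - 1 c = 3 - c$)
$\left(\left(-5 + k{\left(-4 \right)} 2\right) + 36\right) m{\left(-5,4 \right)} = \left(\left(-5 + 2 \left(-4\right) 2\right) + 36\right) \left(3 - -5\right) = \left(\left(-5 - 16\right) + 36\right) \left(3 + 5\right) = \left(\left(-5 - 16\right) + 36\right) 8 = \left(-21 + 36\right) 8 = 15 \cdot 8 = 120$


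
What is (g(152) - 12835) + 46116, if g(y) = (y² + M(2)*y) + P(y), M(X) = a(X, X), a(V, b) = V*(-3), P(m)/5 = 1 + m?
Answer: 56238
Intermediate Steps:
P(m) = 5 + 5*m (P(m) = 5*(1 + m) = 5 + 5*m)
a(V, b) = -3*V
M(X) = -3*X
g(y) = 5 + y² - y (g(y) = (y² + (-3*2)*y) + (5 + 5*y) = (y² - 6*y) + (5 + 5*y) = 5 + y² - y)
(g(152) - 12835) + 46116 = ((5 + 152² - 1*152) - 12835) + 46116 = ((5 + 23104 - 152) - 12835) + 46116 = (22957 - 12835) + 46116 = 10122 + 46116 = 56238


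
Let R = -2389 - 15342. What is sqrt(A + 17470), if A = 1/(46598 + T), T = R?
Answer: 29*sqrt(17310125417)/28867 ≈ 132.17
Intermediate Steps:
R = -17731
T = -17731
A = 1/28867 (A = 1/(46598 - 17731) = 1/28867 ≈ 3.4642e-5)
sqrt(A + 17470) = sqrt(1/28867 + 17470) = sqrt(504306491/28867) = 29*sqrt(17310125417)/28867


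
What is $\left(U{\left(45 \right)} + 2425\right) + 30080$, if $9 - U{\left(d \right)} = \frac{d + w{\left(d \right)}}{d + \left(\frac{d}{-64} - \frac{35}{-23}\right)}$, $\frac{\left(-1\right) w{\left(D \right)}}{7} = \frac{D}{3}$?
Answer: $\frac{438599010}{13489} \approx 32515.0$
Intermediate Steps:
$w{\left(D \right)} = - \frac{7 D}{3}$ ($w{\left(D \right)} = - 7 \frac{D}{3} = - \frac{7 D}{3}$)
$U{\left(d \right)} = 9 + \frac{4 d}{3 \left(\frac{35}{23} + \frac{63 d}{64}\right)}$ ($U{\left(d \right)} = 9 - \frac{d - \frac{7 d}{3}}{d + \left(\frac{d}{-64} - \frac{35}{-23}\right)} = 9 - \frac{\left(- \frac{4}{3}\right) d}{d + \left(d \left(- \frac{1}{64}\right) - - \frac{35}{23}\right)} = 9 - \frac{\left(- \frac{4}{3}\right) d}{d - \left(- \frac{35}{23} + \frac{d}{64}\right)} = 9 - \frac{\left(- \frac{4}{3}\right) d}{\frac{35}{23} + \frac{63 d}{64}} = 9 - - \frac{4 d}{3 \left(\frac{35}{23} + \frac{63 d}{64}\right)} = 9 + \frac{4 d}{3 \left(\frac{35}{23} + \frac{63 d}{64}\right)}$)
$\left(U{\left(45 \right)} + 2425\right) + 30080 = \left(\frac{60480 + 45011 \cdot 45}{21 \left(320 + 207 \cdot 45\right)} + 2425\right) + 30080 = \left(\frac{60480 + 2025495}{21 \left(320 + 9315\right)} + 2425\right) + 30080 = \left(\frac{1}{21} \cdot \frac{1}{9635} \cdot 2085975 + 2425\right) + 30080 = \left(\frac{139065}{13489} + 2425\right) + 30080 = \frac{32849890}{13489} + 30080 = \frac{438599010}{13489}$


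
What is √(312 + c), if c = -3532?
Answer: 2*I*√805 ≈ 56.745*I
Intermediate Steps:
√(312 + c) = √(312 - 3532) = √(-3220) = 2*I*√805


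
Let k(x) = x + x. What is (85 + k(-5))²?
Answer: 5625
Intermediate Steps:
k(x) = 2*x
(85 + k(-5))² = (85 + 2*(-5))² = (85 - 10)² = 75² = 5625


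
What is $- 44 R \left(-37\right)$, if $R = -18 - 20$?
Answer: $-61864$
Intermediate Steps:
$R = -38$
$- 44 R \left(-37\right) = \left(-44\right) \left(-38\right) \left(-37\right) = 1672 \left(-37\right) = -61864$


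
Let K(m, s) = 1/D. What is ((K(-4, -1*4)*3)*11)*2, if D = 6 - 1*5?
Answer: 66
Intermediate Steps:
D = 1 (D = 6 - 5 = 1)
K(m, s) = 1 (K(m, s) = 1/1 = 1)
((K(-4, -1*4)*3)*11)*2 = ((1*3)*11)*2 = (3*11)*2 = 33*2 = 66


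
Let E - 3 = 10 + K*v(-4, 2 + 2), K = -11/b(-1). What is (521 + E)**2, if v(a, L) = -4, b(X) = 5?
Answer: 7365796/25 ≈ 2.9463e+5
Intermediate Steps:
K = -11/5 ≈ -2.2000
E = 109/5 (E = 3 + (10 - 11/5*(-4)) = 3 + (10 + 44/5) = 3 + 94/5 = 109/5 ≈ 21.800)
(521 + E)**2 = (521 + 109/5)**2 = (2714/5)**2 = 7365796/25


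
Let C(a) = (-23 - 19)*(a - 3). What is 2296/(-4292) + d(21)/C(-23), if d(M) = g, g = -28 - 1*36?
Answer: -173870/292929 ≈ -0.59356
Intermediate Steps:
C(a) = 126 - 42*a (C(a) = -42*(-3 + a) = 126 - 42*a)
g = -64 (g = -28 - 36 = -64)
d(M) = -64
2296/(-4292) + d(21)/C(-23) = 2296/(-4292) - 64/(126 - 42*(-23)) = 2296*(-1/4292) - 64/(126 + 966) = -574/1073 - 64/1092 = -574/1073 - 64*1/1092 = -574/1073 - 16/273 = -173870/292929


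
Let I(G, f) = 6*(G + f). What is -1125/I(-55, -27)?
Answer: 375/164 ≈ 2.2866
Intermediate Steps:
I(G, f) = 6*G + 6*f
-1125/I(-55, -27) = -1125/(6*(-55) + 6*(-27)) = -1125/(-330 - 162) = -1125/(-492) = -1125*(-1/492) = 375/164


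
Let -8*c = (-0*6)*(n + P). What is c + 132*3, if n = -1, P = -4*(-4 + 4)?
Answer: 396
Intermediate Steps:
P = 0 (P = -4*0 = 0)
c = 0 (c = -(-0*6)*(-1 + 0)/8 = -(-3*0)*(-1)/8 = -0*(-1) = -⅛*0 = 0)
c + 132*3 = 0 + 132*3 = 0 + 396 = 396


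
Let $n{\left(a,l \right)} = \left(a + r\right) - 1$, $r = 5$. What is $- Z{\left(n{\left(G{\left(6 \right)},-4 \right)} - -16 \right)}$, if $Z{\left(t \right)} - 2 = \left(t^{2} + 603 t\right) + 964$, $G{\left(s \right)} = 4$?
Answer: $-16014$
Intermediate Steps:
$n{\left(a,l \right)} = 4 + a$ ($n{\left(a,l \right)} = \left(a + 5\right) - 1 = \left(5 + a\right) - 1 = 4 + a$)
$Z{\left(t \right)} = 966 + t^{2} + 603 t$ ($Z{\left(t \right)} = 2 + \left(\left(t^{2} + 603 t\right) + 964\right) = 2 + \left(964 + t^{2} + 603 t\right) = 966 + t^{2} + 603 t$)
$- Z{\left(n{\left(G{\left(6 \right)},-4 \right)} - -16 \right)} = - (966 + \left(\left(4 + 4\right) - -16\right)^{2} + 603 \left(\left(4 + 4\right) - -16\right)) = - (966 + \left(8 + 16\right)^{2} + 603 \left(8 + 16\right)) = - (966 + 24^{2} + 603 \cdot 24) = - (966 + 576 + 14472) = \left(-1\right) 16014 = -16014$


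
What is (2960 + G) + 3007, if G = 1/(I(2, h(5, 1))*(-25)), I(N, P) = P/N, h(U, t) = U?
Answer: 745873/125 ≈ 5967.0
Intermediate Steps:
G = -2/125 (G = 1/((5/2)*(-25)) = 1/(-125/2) = -2/125 ≈ -0.016000)
(2960 + G) + 3007 = (2960 - 2/125) + 3007 = 369998/125 + 3007 = 745873/125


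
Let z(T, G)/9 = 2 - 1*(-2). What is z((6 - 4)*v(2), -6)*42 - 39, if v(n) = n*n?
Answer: 1473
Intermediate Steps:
v(n) = n²
z(T, G) = 36 (z(T, G) = 9*(2 - 1*(-2)) = 9*(2 + 2) = 9*4 = 36)
z((6 - 4)*v(2), -6)*42 - 39 = 36*42 - 39 = 1512 - 39 = 1473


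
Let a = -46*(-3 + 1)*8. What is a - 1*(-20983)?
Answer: 21719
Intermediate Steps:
a = 736 (a = -(-92)*8 = -46*(-16) = 736)
a - 1*(-20983) = 736 - 1*(-20983) = 736 + 20983 = 21719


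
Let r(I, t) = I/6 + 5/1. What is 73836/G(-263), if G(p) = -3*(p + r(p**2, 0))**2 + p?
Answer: -126576/653228971 ≈ -0.00019377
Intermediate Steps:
r(I, t) = 5 + I/6 (r(I, t) = I*(1/6) + 5*1 = I/6 + 5 = 5 + I/6)
G(p) = p - 3*(5 + p + p**2/6)**2 (G(p) = -3*(p + (5 + p**2/6))**2 + p = -3*(5 + p + p**2/6)**2 + p = p - 3*(5 + p + p**2/6)**2)
73836/G(-263) = 73836/(-263 - (30 + (-263)**2 + 6*(-263))**2/12) = 73836/(-263 - (30 + 69169 - 1578)**2/12) = 73836/(-263 - 1/12*67621**2) = 73836/(-263 - 1/12*4572599641) = 73836/(-263 - 4572599641/12) = 73836/(-4572602797/12) = 73836*(-12/4572602797) = -126576/653228971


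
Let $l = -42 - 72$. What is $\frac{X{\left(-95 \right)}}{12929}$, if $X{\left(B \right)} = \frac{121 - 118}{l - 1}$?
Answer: $- \frac{3}{1486835} \approx -2.0177 \cdot 10^{-6}$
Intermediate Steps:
$l = -114$ ($l = -42 - 72 = -114$)
$X{\left(B \right)} = - \frac{3}{115}$ ($X{\left(B \right)} = \frac{121 - 118}{-114 - 1} = \frac{3}{-115} = 3 \left(- \frac{1}{115}\right) = - \frac{3}{115}$)
$\frac{X{\left(-95 \right)}}{12929} = - \frac{3}{115 \cdot 12929} = \left(- \frac{3}{115}\right) \frac{1}{12929} = - \frac{3}{1486835}$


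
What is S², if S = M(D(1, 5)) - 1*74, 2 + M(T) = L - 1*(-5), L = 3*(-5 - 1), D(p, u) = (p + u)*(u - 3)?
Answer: 7921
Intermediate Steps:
D(p, u) = (-3 + u)*(p + u) (D(p, u) = (p + u)*(-3 + u) = (-3 + u)*(p + u))
L = -18 (L = 3*(-6) = -18)
M(T) = -15 (M(T) = -2 + (-18 - 1*(-5)) = -2 + (-18 + 5) = -2 - 13 = -15)
S = -89 (S = -15 - 1*74 = -15 - 74 = -89)
S² = (-89)² = 7921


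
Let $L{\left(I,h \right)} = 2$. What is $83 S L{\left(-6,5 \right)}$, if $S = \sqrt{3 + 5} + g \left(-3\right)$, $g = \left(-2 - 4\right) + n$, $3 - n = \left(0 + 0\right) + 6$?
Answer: $4482 + 332 \sqrt{2} \approx 4951.5$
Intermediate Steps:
$n = -3$ ($n = 3 - \left(\left(0 + 0\right) + 6\right) = 3 - \left(0 + 6\right) = 3 - 6 = -3$)
$g = -9$ ($g = \left(-2 - 4\right) - 3 = -6 - 3 = -9$)
$S = 27 + 2 \sqrt{2}$ ($S = \sqrt{3 + 5} - -27 = \sqrt{8} + 27 = 2 \sqrt{2} + 27 = 27 + 2 \sqrt{2} \approx 29.828$)
$83 S L{\left(-6,5 \right)} = 83 \left(27 + 2 \sqrt{2}\right) 2 = \left(2241 + 166 \sqrt{2}\right) 2 = 4482 + 332 \sqrt{2}$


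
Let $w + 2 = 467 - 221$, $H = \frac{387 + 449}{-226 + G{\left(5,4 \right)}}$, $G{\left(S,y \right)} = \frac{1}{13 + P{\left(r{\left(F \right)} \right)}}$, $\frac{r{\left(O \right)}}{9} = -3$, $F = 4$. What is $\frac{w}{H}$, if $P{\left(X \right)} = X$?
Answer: $- \frac{193065}{2926} \approx -65.983$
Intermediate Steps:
$r{\left(O \right)} = -27$ ($r{\left(O \right)} = 9 \left(-3\right) = -27$)
$G{\left(S,y \right)} = - \frac{1}{14}$ ($G{\left(S,y \right)} = \frac{1}{13 - 27} = \frac{1}{-14} = - \frac{1}{14}$)
$H = - \frac{11704}{3165}$ ($H = \frac{387 + 449}{-226 - \frac{1}{14}} = \frac{836}{- \frac{3165}{14}} = 836 \left(- \frac{14}{3165}\right) = - \frac{11704}{3165} \approx -3.6979$)
$w = 244$ ($w = -2 + \left(467 - 221\right) = -2 + 246 = 244$)
$\frac{w}{H} = \frac{244}{- \frac{11704}{3165}} = 244 \left(- \frac{3165}{11704}\right) = - \frac{193065}{2926}$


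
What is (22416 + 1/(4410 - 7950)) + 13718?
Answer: 127914359/3540 ≈ 36134.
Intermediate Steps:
(22416 + 1/(4410 - 7950)) + 13718 = (22416 + 1/(-3540)) + 13718 = (22416 - 1/3540) + 13718 = 79352639/3540 + 13718 = 127914359/3540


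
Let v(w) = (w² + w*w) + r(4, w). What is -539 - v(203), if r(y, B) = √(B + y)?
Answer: -82957 - 3*√23 ≈ -82971.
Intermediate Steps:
v(w) = √(4 + w) + 2*w² (v(w) = (w² + w*w) + √(w + 4) = (w² + w²) + √(4 + w) = 2*w² + √(4 + w) = √(4 + w) + 2*w²)
-539 - v(203) = -539 - (√(4 + 203) + 2*203²) = -539 - (√207 + 2*41209) = -539 - (3*√23 + 82418) = -539 - (82418 + 3*√23) = -539 + (-82418 - 3*√23) = -82957 - 3*√23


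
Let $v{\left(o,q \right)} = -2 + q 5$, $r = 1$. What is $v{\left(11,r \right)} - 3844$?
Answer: $-3841$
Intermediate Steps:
$v{\left(o,q \right)} = -2 + 5 q$
$v{\left(11,r \right)} - 3844 = \left(-2 + 5 \cdot 1\right) - 3844 = \left(-2 + 5\right) - 3844 = 3 - 3844 = -3841$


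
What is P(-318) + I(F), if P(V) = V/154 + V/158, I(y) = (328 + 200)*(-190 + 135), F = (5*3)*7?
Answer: -176675124/6083 ≈ -29044.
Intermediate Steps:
F = 105 (F = 15*7 = 105)
I(y) = -29040 (I(y) = 528*(-55) = -29040)
P(V) = 78*V/6083 (P(V) = V*(1/154) + V*(1/158) = V/154 + V/158 = 78*V/6083)
P(-318) + I(F) = (78/6083)*(-318) - 29040 = -24804/6083 - 29040 = -176675124/6083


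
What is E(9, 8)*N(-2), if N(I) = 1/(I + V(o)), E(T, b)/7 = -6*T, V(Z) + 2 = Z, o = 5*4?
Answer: -189/8 ≈ -23.625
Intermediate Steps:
o = 20
V(Z) = -2 + Z
E(T, b) = -42*T (E(T, b) = 7*(-6*T) = -42*T)
N(I) = 1/(18 + I) (N(I) = 1/(I + (-2 + 20)) = 1/(I + 18) = 1/(18 + I))
E(9, 8)*N(-2) = (-42*9)/(18 - 2) = -378/16 = -378*1/16 = -189/8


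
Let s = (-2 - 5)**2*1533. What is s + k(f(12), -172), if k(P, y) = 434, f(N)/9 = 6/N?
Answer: 75551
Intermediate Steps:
f(N) = 54/N (f(N) = 9*(6/N) = 54/N)
s = 75117 (s = (-7)**2*1533 = 49*1533 = 75117)
s + k(f(12), -172) = 75117 + 434 = 75551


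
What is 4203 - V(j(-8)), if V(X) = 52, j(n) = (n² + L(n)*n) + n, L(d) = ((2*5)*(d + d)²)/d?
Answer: 4151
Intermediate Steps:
L(d) = 40*d (L(d) = (10*(2*d)²)/d = (10*(4*d²))/d = (40*d²)/d = 40*d)
j(n) = n + 41*n² (j(n) = (n² + (40*n)*n) + n = (n² + 40*n²) + n = 41*n² + n = n + 41*n²)
4203 - V(j(-8)) = 4203 - 1*52 = 4203 - 52 = 4151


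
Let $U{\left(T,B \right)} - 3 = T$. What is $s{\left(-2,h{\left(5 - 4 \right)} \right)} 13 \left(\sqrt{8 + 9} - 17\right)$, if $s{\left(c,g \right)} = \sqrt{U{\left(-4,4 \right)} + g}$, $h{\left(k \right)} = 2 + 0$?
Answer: $-221 + 13 \sqrt{17} \approx -167.4$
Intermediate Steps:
$U{\left(T,B \right)} = 3 + T$
$h{\left(k \right)} = 2$
$s{\left(c,g \right)} = \sqrt{-1 + g}$ ($s{\left(c,g \right)} = \sqrt{\left(3 - 4\right) + g} = \sqrt{-1 + g}$)
$s{\left(-2,h{\left(5 - 4 \right)} \right)} 13 \left(\sqrt{8 + 9} - 17\right) = \sqrt{-1 + 2} \cdot 13 \left(\sqrt{8 + 9} - 17\right) = \sqrt{1} \cdot 13 \left(\sqrt{17} - 17\right) = 1 \cdot 13 \left(-17 + \sqrt{17}\right) = 13 \left(-17 + \sqrt{17}\right) = -221 + 13 \sqrt{17}$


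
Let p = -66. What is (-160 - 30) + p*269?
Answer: -17944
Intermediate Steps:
(-160 - 30) + p*269 = (-160 - 30) - 66*269 = -190 - 17754 = -17944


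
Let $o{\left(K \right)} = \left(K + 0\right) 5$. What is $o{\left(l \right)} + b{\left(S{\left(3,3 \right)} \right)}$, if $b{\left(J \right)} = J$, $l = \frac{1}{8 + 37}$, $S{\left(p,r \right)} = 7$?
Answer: $\frac{64}{9} \approx 7.1111$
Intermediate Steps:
$l = \frac{1}{45} \approx 0.022222$
$o{\left(K \right)} = 5 K$ ($o{\left(K \right)} = K 5 = 5 K$)
$o{\left(l \right)} + b{\left(S{\left(3,3 \right)} \right)} = 5 \cdot \frac{1}{45} + 7 = \frac{1}{9} + 7 = \frac{64}{9}$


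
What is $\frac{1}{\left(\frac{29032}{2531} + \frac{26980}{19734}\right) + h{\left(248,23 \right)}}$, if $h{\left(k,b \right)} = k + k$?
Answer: $\frac{24973377}{12707396926} \approx 0.0019653$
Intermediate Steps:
$h{\left(k,b \right)} = 2 k$
$\frac{1}{\left(\frac{29032}{2531} + \frac{26980}{19734}\right) + h{\left(248,23 \right)}} = \frac{1}{\left(\frac{29032}{2531} + \frac{26980}{19734}\right) + 2 \cdot 248} = \frac{1}{\left(29032 \cdot \frac{1}{2531} + 26980 \cdot \frac{1}{19734}\right) + 496} = \frac{1}{\left(\frac{29032}{2531} + \frac{13490}{9867}\right) + 496} = \frac{1}{\frac{320601934}{24973377} + 496} = \frac{1}{\frac{12707396926}{24973377}} = \frac{24973377}{12707396926}$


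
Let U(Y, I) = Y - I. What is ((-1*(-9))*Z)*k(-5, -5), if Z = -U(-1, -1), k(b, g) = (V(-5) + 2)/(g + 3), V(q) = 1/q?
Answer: 0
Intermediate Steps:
k(b, g) = 9/(5*(3 + g)) (k(b, g) = (1/(-5) + 2)/(g + 3) = (-⅕ + 2)/(3 + g) = 9/(5*(3 + g)))
Z = 0 (Z = -(-1 - 1*(-1)) = -(-1 + 1) = -1*0 = 0)
((-1*(-9))*Z)*k(-5, -5) = (-1*(-9)*0)*(9/(5*(3 - 5))) = (9*0)*((9/5)/(-2)) = 0*((9/5)*(-½)) = 0*(-9/10) = 0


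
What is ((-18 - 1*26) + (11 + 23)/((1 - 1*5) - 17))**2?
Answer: 917764/441 ≈ 2081.1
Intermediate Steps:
((-18 - 1*26) + (11 + 23)/((1 - 1*5) - 17))**2 = ((-18 - 26) + 34/((1 - 5) - 17))**2 = (-44 + 34/(-4 - 17))**2 = (-44 + 34/(-21))**2 = (-44 + 34*(-1/21))**2 = (-44 - 34/21)**2 = (-958/21)**2 = 917764/441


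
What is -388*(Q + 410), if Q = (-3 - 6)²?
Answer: -190508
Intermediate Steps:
Q = 81 (Q = (-9)² = 81)
-388*(Q + 410) = -388*(81 + 410) = -388*491 = -190508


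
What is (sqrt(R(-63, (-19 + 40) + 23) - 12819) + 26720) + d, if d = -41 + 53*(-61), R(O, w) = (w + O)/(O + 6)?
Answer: 23446 + 2*I*sqrt(28842)/3 ≈ 23446.0 + 113.22*I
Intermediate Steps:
R(O, w) = (O + w)/(6 + O)
d = -3274 (d = -41 - 3233 = -3274)
(sqrt(R(-63, (-19 + 40) + 23) - 12819) + 26720) + d = (sqrt((-63 + ((-19 + 40) + 23))/(6 - 63) - 12819) + 26720) - 3274 = (sqrt((-63 + (21 + 23))/(-57) - 12819) + 26720) - 3274 = (sqrt(-(-63 + 44)/57 - 12819) + 26720) - 3274 = (sqrt(-1/57*(-19) - 12819) + 26720) - 3274 = (sqrt(1/3 - 12819) + 26720) - 3274 = (sqrt(-38456/3) + 26720) - 3274 = (2*I*sqrt(28842)/3 + 26720) - 3274 = (26720 + 2*I*sqrt(28842)/3) - 3274 = 23446 + 2*I*sqrt(28842)/3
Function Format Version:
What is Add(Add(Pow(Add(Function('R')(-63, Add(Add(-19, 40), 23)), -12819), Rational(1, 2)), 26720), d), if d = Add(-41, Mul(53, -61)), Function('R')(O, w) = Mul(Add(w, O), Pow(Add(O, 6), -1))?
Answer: Add(23446, Mul(Rational(2, 3), I, Pow(28842, Rational(1, 2)))) ≈ Add(23446., Mul(113.22, I))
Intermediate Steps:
Function('R')(O, w) = Mul(Pow(Add(6, O), -1), Add(O, w)) (Function('R')(O, w) = Mul(Add(O, w), Pow(Add(6, O), -1)) = Mul(Pow(Add(6, O), -1), Add(O, w)))
d = -3274 (d = Add(-41, -3233) = -3274)
Add(Add(Pow(Add(Function('R')(-63, Add(Add(-19, 40), 23)), -12819), Rational(1, 2)), 26720), d) = Add(Add(Pow(Add(Mul(Pow(Add(6, -63), -1), Add(-63, Add(Add(-19, 40), 23))), -12819), Rational(1, 2)), 26720), -3274) = Add(Add(Pow(Add(Mul(Pow(-57, -1), Add(-63, Add(21, 23))), -12819), Rational(1, 2)), 26720), -3274) = Add(Add(Pow(Add(Mul(Rational(-1, 57), Add(-63, 44)), -12819), Rational(1, 2)), 26720), -3274) = Add(Add(Pow(Add(Mul(Rational(-1, 57), -19), -12819), Rational(1, 2)), 26720), -3274) = Add(Add(Pow(Add(Rational(1, 3), -12819), Rational(1, 2)), 26720), -3274) = Add(Add(Pow(Rational(-38456, 3), Rational(1, 2)), 26720), -3274) = Add(Add(Mul(Rational(2, 3), I, Pow(28842, Rational(1, 2))), 26720), -3274) = Add(Add(26720, Mul(Rational(2, 3), I, Pow(28842, Rational(1, 2)))), -3274) = Add(23446, Mul(Rational(2, 3), I, Pow(28842, Rational(1, 2))))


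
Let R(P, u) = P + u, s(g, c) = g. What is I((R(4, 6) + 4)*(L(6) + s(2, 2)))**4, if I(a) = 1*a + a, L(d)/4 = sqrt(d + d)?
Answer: 25500848128 + 7710244864*sqrt(3) ≈ 3.8855e+10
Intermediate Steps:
L(d) = 4*sqrt(2)*sqrt(d) (L(d) = 4*sqrt(d + d) = 4*sqrt(2*d) = 4*(sqrt(2)*sqrt(d)) = 4*sqrt(2)*sqrt(d))
I(a) = 2*a (I(a) = a + a = 2*a)
I((R(4, 6) + 4)*(L(6) + s(2, 2)))**4 = (2*(((4 + 6) + 4)*(4*sqrt(2)*sqrt(6) + 2)))**4 = (2*((10 + 4)*(8*sqrt(3) + 2)))**4 = (2*(14*(2 + 8*sqrt(3))))**4 = (2*(28 + 112*sqrt(3)))**4 = (56 + 224*sqrt(3))**4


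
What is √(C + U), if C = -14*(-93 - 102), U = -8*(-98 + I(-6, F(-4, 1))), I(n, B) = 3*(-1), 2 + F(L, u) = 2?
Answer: √3538 ≈ 59.481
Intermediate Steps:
F(L, u) = 0 (F(L, u) = -2 + 2 = 0)
I(n, B) = -3
U = 808 (U = -8*(-98 - 3) = -8*(-101) = 808)
C = 2730 (C = -14*(-195) = 2730)
√(C + U) = √(2730 + 808) = √3538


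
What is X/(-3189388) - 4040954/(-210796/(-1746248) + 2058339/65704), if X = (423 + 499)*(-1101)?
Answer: -92420419552914833914897/719250948242946058 ≈ -1.2850e+5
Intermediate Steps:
X = -1015122 (X = 922*(-1101) = -1015122)
X/(-3189388) - 4040954/(-210796/(-1746248) + 2058339/65704) = -1015122/(-3189388) - 4040954/(-210796/(-1746248) + 2058339/65704) = -1015122*(-1/3189388) - 4040954/(-210796*(-1/1746248) + 2058339*(1/65704)) = 507561/1594694 - 4040954/(52699/436562 + 2058339/65704) = 507561/1594694 - 4040954/451027562807/14341934824 = 507561/1594694 - 4040954*14341934824/451027562807 = 507561/1594694 - 57955098894782096/451027562807 = -92420419552914833914897/719250948242946058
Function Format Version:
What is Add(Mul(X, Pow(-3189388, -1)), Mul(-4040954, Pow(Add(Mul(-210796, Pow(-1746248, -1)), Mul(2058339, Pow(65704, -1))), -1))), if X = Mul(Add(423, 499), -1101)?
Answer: Rational(-92420419552914833914897, 719250948242946058) ≈ -1.2850e+5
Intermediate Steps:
X = -1015122 (X = Mul(922, -1101) = -1015122)
Add(Mul(X, Pow(-3189388, -1)), Mul(-4040954, Pow(Add(Mul(-210796, Pow(-1746248, -1)), Mul(2058339, Pow(65704, -1))), -1))) = Add(Mul(-1015122, Pow(-3189388, -1)), Mul(-4040954, Pow(Add(Mul(-210796, Pow(-1746248, -1)), Mul(2058339, Pow(65704, -1))), -1))) = Add(Mul(-1015122, Rational(-1, 3189388)), Mul(-4040954, Pow(Add(Mul(-210796, Rational(-1, 1746248)), Mul(2058339, Rational(1, 65704))), -1))) = Add(Rational(507561, 1594694), Mul(-4040954, Pow(Add(Rational(52699, 436562), Rational(2058339, 65704)), -1))) = Add(Rational(507561, 1594694), Mul(-4040954, Pow(Rational(451027562807, 14341934824), -1))) = Add(Rational(507561, 1594694), Mul(-4040954, Rational(14341934824, 451027562807))) = Add(Rational(507561, 1594694), Rational(-57955098894782096, 451027562807)) = Rational(-92420419552914833914897, 719250948242946058)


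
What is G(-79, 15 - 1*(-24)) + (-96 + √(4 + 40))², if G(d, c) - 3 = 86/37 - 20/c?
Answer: 13369123/1443 - 384*√11 ≈ 7991.2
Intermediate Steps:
G(d, c) = 197/37 - 20/c (G(d, c) = 3 + (86/37 - 20/c) = 197/37 - 20/c)
G(-79, 15 - 1*(-24)) + (-96 + √(4 + 40))² = (197/37 - 20/(15 - 1*(-24))) + (-96 + √(4 + 40))² = (197/37 - 20/(15 + 24)) + (-96 + √44)² = (197/37 - 20/39) + (-96 + 2*√11)² = 6943/1443 + (-96 + 2*√11)²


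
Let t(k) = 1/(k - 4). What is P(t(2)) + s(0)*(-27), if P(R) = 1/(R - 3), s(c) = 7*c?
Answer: -2/7 ≈ -0.28571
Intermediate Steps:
t(k) = 1/(-4 + k)
P(R) = 1/(-3 + R)
P(t(2)) + s(0)*(-27) = 1/(-3 + 1/(-4 + 2)) + (7*0)*(-27) = 1/(-3 + 1/(-2)) + 0*(-27) = 1/(-3 - ½) + 0 = 1/(-7/2) + 0 = -2/7 + 0 = -2/7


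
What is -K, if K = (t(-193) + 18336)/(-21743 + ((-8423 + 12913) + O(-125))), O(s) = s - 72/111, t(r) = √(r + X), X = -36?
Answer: 339216/321505 + 37*I*√229/643010 ≈ 1.0551 + 0.00087077*I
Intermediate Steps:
t(r) = √(-36 + r) (t(r) = √(r - 36) = √(-36 + r))
O(s) = -24/37 + s (O(s) = s - 72*1/111 = s - 24/37 = -24/37 + s)
K = -339216/321505 - 37*I*√229/643010 (K = (√(-36 - 193) + 18336)/(-21743 + ((-8423 + 12913) + (-24/37 - 125))) = (√(-229) + 18336)/(-21743 + (4490 - 4649/37)) = (I*√229 + 18336)/(-21743 + 161481/37) = (18336 + I*√229)/(-643010/37) = (18336 + I*√229)*(-37/643010) = -339216/321505 - 37*I*√229/643010 ≈ -1.0551 - 0.00087077*I)
-K = -(-339216/321505 - 37*I*√229/643010) = 339216/321505 + 37*I*√229/643010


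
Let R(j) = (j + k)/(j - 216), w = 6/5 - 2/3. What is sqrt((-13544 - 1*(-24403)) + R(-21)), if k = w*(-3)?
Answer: 2*sqrt(3812153295)/1185 ≈ 104.21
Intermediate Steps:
w = 8/15 (w = 6*(1/5) - 2*1/3 = 6/5 - 2/3 = 8/15 ≈ 0.53333)
k = -8/5 (k = (8/15)*(-3) = -8/5 ≈ -1.6000)
R(j) = (-8/5 + j)/(-216 + j) (R(j) = (j - 8/5)/(j - 216) = (-8/5 + j)/(-216 + j))
sqrt((-13544 - 1*(-24403)) + R(-21)) = sqrt((-13544 - 1*(-24403)) + (-8/5 - 21)/(-216 - 21)) = sqrt((-13544 + 24403) - 113/5/(-237)) = sqrt(10859 - 1/237*(-113/5)) = sqrt(10859 + 113/1185) = sqrt(12868028/1185) = 2*sqrt(3812153295)/1185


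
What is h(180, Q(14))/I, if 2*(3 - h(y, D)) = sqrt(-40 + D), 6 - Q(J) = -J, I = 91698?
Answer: 1/30566 - I*sqrt(5)/91698 ≈ 3.2716e-5 - 2.4385e-5*I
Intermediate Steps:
Q(J) = 6 + J (Q(J) = 6 - (-1)*J = 6 + J)
h(y, D) = 3 - sqrt(-40 + D)/2
h(180, Q(14))/I = (3 - sqrt(-40 + (6 + 14))/2)/91698 = (3 - sqrt(-40 + 20)/2)*(1/91698) = (3 - I*sqrt(5))*(1/91698) = 1/30566 - I*sqrt(5)/91698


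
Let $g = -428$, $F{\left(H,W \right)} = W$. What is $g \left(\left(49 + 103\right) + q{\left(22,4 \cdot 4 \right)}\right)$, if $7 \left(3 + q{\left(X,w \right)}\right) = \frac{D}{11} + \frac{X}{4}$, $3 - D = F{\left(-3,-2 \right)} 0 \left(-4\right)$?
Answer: $- \frac{4937622}{77} \approx -64125.0$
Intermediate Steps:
$D = 3$ ($D = 3 - \left(-2\right) 0 \left(-4\right) = 3 - 0 \left(-4\right) = 3 - 0 = 3 + 0 = 3$)
$q{\left(X,w \right)} = - \frac{228}{77} + \frac{X}{28}$ ($q{\left(X,w \right)} = -3 + \frac{\frac{3}{11} + \frac{X}{4}}{7} = -3 + \left(\frac{3}{77} + \frac{X}{28}\right) = - \frac{228}{77} + \frac{X}{28}$)
$g \left(\left(49 + 103\right) + q{\left(22,4 \cdot 4 \right)}\right) = - 428 \left(\left(49 + 103\right) + \left(- \frac{228}{77} + \frac{1}{28} \cdot 22\right)\right) = - 428 \left(152 + \left(- \frac{228}{77} + \frac{11}{14}\right)\right) = - 428 \left(152 - \frac{335}{154}\right) = \left(-428\right) \frac{23073}{154} = - \frac{4937622}{77}$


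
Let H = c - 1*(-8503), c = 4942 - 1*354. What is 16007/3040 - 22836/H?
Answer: 7375063/2094560 ≈ 3.5211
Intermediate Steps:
c = 4588 (c = 4942 - 354 = 4588)
H = 13091 (H = 4588 - 1*(-8503) = 4588 + 8503 = 13091)
16007/3040 - 22836/H = 16007/3040 - 22836/13091 = 7375063/2094560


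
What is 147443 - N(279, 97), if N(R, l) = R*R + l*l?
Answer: 60193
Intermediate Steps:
N(R, l) = R**2 + l**2
147443 - N(279, 97) = 147443 - (279**2 + 97**2) = 147443 - (77841 + 9409) = 147443 - 1*87250 = 147443 - 87250 = 60193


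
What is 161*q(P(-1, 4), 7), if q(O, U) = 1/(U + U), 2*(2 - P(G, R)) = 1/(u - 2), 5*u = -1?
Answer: 23/2 ≈ 11.500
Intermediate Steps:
u = -⅕ (u = (⅕)*(-1) = -⅕ ≈ -0.20000)
P(G, R) = 49/22 (P(G, R) = 2 - 1/(2*(-⅕ - 2)) = 2 - 1/(2*(-11/5)) = 2 - ½*(-5/11) = 2 + 5/22 = 49/22)
q(O, U) = 1/(2*U)
161*q(P(-1, 4), 7) = 161*((½)/7) = 161*((½)*(⅐)) = 161*(1/14) = 23/2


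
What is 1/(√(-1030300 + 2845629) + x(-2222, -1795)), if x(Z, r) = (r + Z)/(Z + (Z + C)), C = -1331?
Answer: -2577575/6726926732704 + 114874375*√1889/6726926732704 ≈ 0.00074182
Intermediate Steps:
x(Z, r) = (Z + r)/(-1331 + 2*Z) (x(Z, r) = (r + Z)/(Z + (Z - 1331)) = (Z + r)/(Z + (-1331 + Z)) = (Z + r)/(-1331 + 2*Z))
1/(√(-1030300 + 2845629) + x(-2222, -1795)) = 1/(√(-1030300 + 2845629) + (-2222 - 1795)/(-1331 + 2*(-2222))) = 1/(√1815329 - 4017/(-1331 - 4444)) = 1/(31*√1889 - 4017/(-5775)) = 1/(31*√1889 - 1/5775*(-4017)) = 1/(31*√1889 + 1339/1925) = 1/(1339/1925 + 31*√1889)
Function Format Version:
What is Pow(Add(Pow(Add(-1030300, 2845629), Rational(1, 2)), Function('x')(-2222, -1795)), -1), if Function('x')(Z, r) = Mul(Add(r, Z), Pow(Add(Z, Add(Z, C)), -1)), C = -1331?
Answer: Add(Rational(-2577575, 6726926732704), Mul(Rational(114874375, 6726926732704), Pow(1889, Rational(1, 2)))) ≈ 0.00074182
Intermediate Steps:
Function('x')(Z, r) = Mul(Pow(Add(-1331, Mul(2, Z)), -1), Add(Z, r)) (Function('x')(Z, r) = Mul(Add(r, Z), Pow(Add(Z, Add(Z, -1331)), -1)) = Mul(Add(Z, r), Pow(Add(Z, Add(-1331, Z)), -1)) = Mul(Add(Z, r), Pow(Add(-1331, Mul(2, Z)), -1)) = Mul(Pow(Add(-1331, Mul(2, Z)), -1), Add(Z, r)))
Pow(Add(Pow(Add(-1030300, 2845629), Rational(1, 2)), Function('x')(-2222, -1795)), -1) = Pow(Add(Pow(Add(-1030300, 2845629), Rational(1, 2)), Mul(Pow(Add(-1331, Mul(2, -2222)), -1), Add(-2222, -1795))), -1) = Pow(Add(Pow(1815329, Rational(1, 2)), Mul(Pow(Add(-1331, -4444), -1), -4017)), -1) = Pow(Add(Mul(31, Pow(1889, Rational(1, 2))), Mul(Pow(-5775, -1), -4017)), -1) = Pow(Add(Mul(31, Pow(1889, Rational(1, 2))), Mul(Rational(-1, 5775), -4017)), -1) = Pow(Add(Mul(31, Pow(1889, Rational(1, 2))), Rational(1339, 1925)), -1) = Pow(Add(Rational(1339, 1925), Mul(31, Pow(1889, Rational(1, 2)))), -1)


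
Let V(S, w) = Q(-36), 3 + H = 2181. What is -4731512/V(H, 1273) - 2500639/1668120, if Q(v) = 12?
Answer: -657729983759/1668120 ≈ -3.9429e+5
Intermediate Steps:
H = 2178 (H = -3 + 2181 = 2178)
V(S, w) = 12
-4731512/V(H, 1273) - 2500639/1668120 = -4731512/12 - 2500639/1668120 = -4731512*1/12 - 2500639*1/1668120 = -1182878/3 - 2500639/1668120 = -657729983759/1668120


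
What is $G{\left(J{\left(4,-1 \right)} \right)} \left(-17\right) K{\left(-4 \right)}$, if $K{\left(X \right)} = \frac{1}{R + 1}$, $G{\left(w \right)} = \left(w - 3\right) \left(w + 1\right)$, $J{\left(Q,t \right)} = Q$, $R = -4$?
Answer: $\frac{85}{3} \approx 28.333$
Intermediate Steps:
$G{\left(w \right)} = \left(1 + w\right) \left(-3 + w\right)$ ($G{\left(w \right)} = \left(-3 + w\right) \left(1 + w\right) = \left(1 + w\right) \left(-3 + w\right)$)
$K{\left(X \right)} = - \frac{1}{3}$ ($K{\left(X \right)} = \frac{1}{-4 + 1} = \frac{1}{-3} = - \frac{1}{3}$)
$G{\left(J{\left(4,-1 \right)} \right)} \left(-17\right) K{\left(-4 \right)} = \left(-3 + 4^{2} - 8\right) \left(-17\right) \left(- \frac{1}{3}\right) = \left(-3 + 16 - 8\right) \left(-17\right) \left(- \frac{1}{3}\right) = 5 \left(-17\right) \left(- \frac{1}{3}\right) = \left(-85\right) \left(- \frac{1}{3}\right) = \frac{85}{3}$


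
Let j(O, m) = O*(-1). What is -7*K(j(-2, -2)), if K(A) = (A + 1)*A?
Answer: -42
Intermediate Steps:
j(O, m) = -O
K(A) = A*(1 + A) (K(A) = (1 + A)*A = A*(1 + A))
-7*K(j(-2, -2)) = -7*(-1*(-2))*(1 - 1*(-2)) = -14*(1 + 2) = -14*3 = -7*6 = -42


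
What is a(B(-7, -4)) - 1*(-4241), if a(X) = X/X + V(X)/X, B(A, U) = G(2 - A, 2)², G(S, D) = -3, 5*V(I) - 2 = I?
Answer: 190901/45 ≈ 4242.2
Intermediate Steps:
V(I) = ⅖ + I/5
B(A, U) = 9 (B(A, U) = (-3)² = 9)
a(X) = 1 + (⅖ + X/5)/X (a(X) = X/X + (⅖ + X/5)/X = 1 + (⅖ + X/5)/X)
a(B(-7, -4)) - 1*(-4241) = (⅖)*(1 + 3*9)/9 - 1*(-4241) = (⅖)*(⅑)*(1 + 27) + 4241 = (⅖)*(⅑)*28 + 4241 = 56/45 + 4241 = 190901/45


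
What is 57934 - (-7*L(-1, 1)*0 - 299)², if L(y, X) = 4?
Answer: -31467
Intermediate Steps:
57934 - (-7*L(-1, 1)*0 - 299)² = 57934 - (-7*4*0 - 299)² = 57934 - (-28*0 - 299)² = 57934 - (0 - 299)² = 57934 - 1*(-299)² = 57934 - 1*89401 = 57934 - 89401 = -31467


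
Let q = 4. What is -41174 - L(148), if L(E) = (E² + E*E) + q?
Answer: -84986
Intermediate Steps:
L(E) = 4 + 2*E² (L(E) = (E² + E*E) + 4 = (E² + E²) + 4 = 2*E² + 4 = 4 + 2*E²)
-41174 - L(148) = -41174 - (4 + 2*148²) = -41174 - (4 + 2*21904) = -41174 - (4 + 43808) = -41174 - 1*43812 = -41174 - 43812 = -84986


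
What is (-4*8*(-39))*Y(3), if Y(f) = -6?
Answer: -7488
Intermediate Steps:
(-4*8*(-39))*Y(3) = (-4*8*(-39))*(-6) = -32*(-39)*(-6) = 1248*(-6) = -7488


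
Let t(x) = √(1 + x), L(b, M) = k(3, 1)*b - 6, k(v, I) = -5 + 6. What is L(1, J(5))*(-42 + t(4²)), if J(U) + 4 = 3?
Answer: 210 - 5*√17 ≈ 189.38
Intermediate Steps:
k(v, I) = 1
J(U) = -1 (J(U) = -4 + 3 = -1)
L(b, M) = -6 + b (L(b, M) = 1*b - 6 = b - 6 = -6 + b)
L(1, J(5))*(-42 + t(4²)) = (-6 + 1)*(-42 + √(1 + 4²)) = -5*(-42 + √(1 + 16)) = -5*(-42 + √17) = 210 - 5*√17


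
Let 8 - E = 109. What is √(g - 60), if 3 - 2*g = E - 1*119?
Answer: √206/2 ≈ 7.1764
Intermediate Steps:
E = -101 (E = 8 - 1*109 = 8 - 109 = -101)
g = 223/2 (g = 3/2 - (-101 - 1*119)/2 = 3/2 - (-101 - 119)/2 = 3/2 - ½*(-220) = 3/2 + 110 = 223/2 ≈ 111.50)
√(g - 60) = √(223/2 - 60) = √(103/2) = √206/2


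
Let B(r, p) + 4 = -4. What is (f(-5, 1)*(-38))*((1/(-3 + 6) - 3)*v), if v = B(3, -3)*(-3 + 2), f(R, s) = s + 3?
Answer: 9728/3 ≈ 3242.7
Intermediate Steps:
B(r, p) = -8 (B(r, p) = -4 - 4 = -8)
f(R, s) = 3 + s
v = 8 (v = -8*(-3 + 2) = -8*(-1) = 8)
(f(-5, 1)*(-38))*((1/(-3 + 6) - 3)*v) = ((3 + 1)*(-38))*((1/(-3 + 6) - 3)*8) = (4*(-38))*((1/3 - 3)*8) = -152*(⅓ - 3)*8 = -(-1216)*8/3 = -152*(-64/3) = 9728/3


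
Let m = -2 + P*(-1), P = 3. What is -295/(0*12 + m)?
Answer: 59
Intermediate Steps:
m = -5 (m = -2 + 3*(-1) = -2 - 3 = -5)
-295/(0*12 + m) = -295/(0*12 - 5) = -295/(0 - 5) = -295/(-5) = -1/5*(-295) = 59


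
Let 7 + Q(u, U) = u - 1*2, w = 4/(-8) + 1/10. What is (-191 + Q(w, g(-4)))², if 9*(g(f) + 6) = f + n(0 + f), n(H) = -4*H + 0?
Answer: 1004004/25 ≈ 40160.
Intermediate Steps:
n(H) = -4*H
w = -⅖ (w = 4*(-⅛) + 1*(⅒) = -½ + ⅒ = -⅖ ≈ -0.40000)
g(f) = -6 - f/3 (g(f) = -6 + (f - 4*(0 + f))/9 = -6 + (f - 4*f)/9 = -6 + (-3*f)/9 = -6 - f/3)
Q(u, U) = -9 + u (Q(u, U) = -7 + (u - 1*2) = -7 + (u - 2) = -7 + (-2 + u) = -9 + u)
(-191 + Q(w, g(-4)))² = (-191 + (-9 - ⅖))² = (-191 - 47/5)² = (-1002/5)² = 1004004/25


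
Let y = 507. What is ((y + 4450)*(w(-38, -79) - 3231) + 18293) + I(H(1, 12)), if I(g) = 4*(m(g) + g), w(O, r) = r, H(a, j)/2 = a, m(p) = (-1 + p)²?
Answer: -16389365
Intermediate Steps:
H(a, j) = 2*a
I(g) = 4*g + 4*(-1 + g)² (I(g) = 4*((-1 + g)² + g) = 4*(g + (-1 + g)²) = 4*g + 4*(-1 + g)²)
((y + 4450)*(w(-38, -79) - 3231) + 18293) + I(H(1, 12)) = ((507 + 4450)*(-79 - 3231) + 18293) + (4*(2*1) + 4*(-1 + 2*1)²) = (4957*(-3310) + 18293) + (4*2 + 4*(-1 + 2)²) = (-16407670 + 18293) + (8 + 4*1²) = -16389377 + (8 + 4*1) = -16389377 + (8 + 4) = -16389377 + 12 = -16389365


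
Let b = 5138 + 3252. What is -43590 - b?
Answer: -51980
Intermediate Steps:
b = 8390
-43590 - b = -43590 - 1*8390 = -43590 - 8390 = -51980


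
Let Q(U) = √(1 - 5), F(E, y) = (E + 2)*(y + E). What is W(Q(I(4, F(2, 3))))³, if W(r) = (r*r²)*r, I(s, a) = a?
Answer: 4096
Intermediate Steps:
F(E, y) = (2 + E)*(E + y)
Q(U) = 2*I (Q(U) = √(-4) = 2*I)
W(r) = r⁴ (W(r) = r³*r = r⁴)
W(Q(I(4, F(2, 3))))³ = ((2*I)⁴)³ = 16³ = 4096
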